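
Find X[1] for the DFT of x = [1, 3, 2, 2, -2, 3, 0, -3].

X[1] = Σ(n=0 to 7) x[n] · ω_8^(1n) where ω_8 = e^(-2πi/8)
= (1)·ω_8^0 + (3)·ω_8^1 + (2)·ω_8^2 + (2)·ω_8^3 + (-2)·ω_8^4 + (3)·ω_8^5 + (0)·ω_8^6 + (-3)·ω_8^7

X[1] = -0.5355-5.5355i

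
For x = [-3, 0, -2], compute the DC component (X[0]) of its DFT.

X[0] = Σ(n=0 to 2) x[n] · ω_3^0 = Σ x[n]
= (-3) + (0) + (-2)

X[0] = -5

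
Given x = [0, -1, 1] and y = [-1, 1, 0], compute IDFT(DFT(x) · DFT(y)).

(x ⊛ y)[n] = Σ(m=0 to 2) x[m] · y[(n-m) mod 3]

Computing each output sample:
(x ⊛ y)[0] = 1
(x ⊛ y)[1] = 1
(x ⊛ y)[2] = -2

x ⊛ y = [1, 1, -2]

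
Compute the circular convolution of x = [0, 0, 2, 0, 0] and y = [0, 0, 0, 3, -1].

(x ⊛ y)[n] = Σ(m=0 to 4) x[m] · y[(n-m) mod 5]

Computing each output sample:
(x ⊛ y)[0] = 6
(x ⊛ y)[1] = -2
(x ⊛ y)[2] = 0
(x ⊛ y)[3] = 0
(x ⊛ y)[4] = 0

x ⊛ y = [6, -2, 0, 0, 0]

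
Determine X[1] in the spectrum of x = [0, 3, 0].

X[1] = Σ(n=0 to 2) x[n] · ω_3^(1n) where ω_3 = e^(-2πi/3)
= (0)·ω_3^0 + (3)·ω_3^1 + (0)·ω_3^2

X[1] = -1.5000-2.5981i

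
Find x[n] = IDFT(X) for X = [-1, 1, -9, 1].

x[n] = (1/4) Σ(k=0 to 3) X[k] · e^(2πikn/4)

Computing each x[n]:
x[0] = -2
x[1] = 2
x[2] = -3
x[3] = 2

x = [-2, 2, -3, 2]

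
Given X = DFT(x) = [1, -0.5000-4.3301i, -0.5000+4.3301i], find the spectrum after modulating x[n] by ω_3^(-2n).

Modulation property: DFT(ω_3^(-2n)·x[n]) = X[(k-2) mod 3], so circularly shift X by 2 positions.

X[k-2] = [-0.5000-4.3301i, -0.5000+4.3301i, 1]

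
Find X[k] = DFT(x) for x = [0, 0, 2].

X[k] = Σ(n=0 to 2) x[n] · ω_3^(nk)
where ω_3 = e^(-2πi/3)

Computing each X[k]:
X[0] = 2
X[1] = -1.0000+1.7321i
X[2] = -1.0000-1.7321i

X = [2, -1.0000+1.7321i, -1.0000-1.7321i]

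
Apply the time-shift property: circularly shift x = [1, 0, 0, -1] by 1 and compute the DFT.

Time shift by 1: X_shifted[k] = ω_4^(1k) · X[k]
Shifted x = [-1, 1, 0, 0]

DFT(x[n-1]) = [0, -1-1i, -2, -1+1i]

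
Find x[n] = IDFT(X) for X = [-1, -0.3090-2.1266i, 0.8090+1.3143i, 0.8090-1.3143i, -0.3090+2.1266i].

x[n] = (1/5) Σ(k=0 to 4) X[k] · e^(2πikn/5)

Computing each x[n]:
x[0] = 0
x[1] = 0
x[2] = 1
x[3] = -1
x[4] = -1

x = [0, 0, 1, -1, -1]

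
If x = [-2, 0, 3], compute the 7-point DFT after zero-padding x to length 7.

Original 3-point DFT: [1, -3.5000+2.5981i, -3.5000-2.5981i]
Zero-padded 7-point DFT provides frequency interpolation.

DFT_7([x, 0, ...]) = [1, -2.6676-2.9248i, -4.7029+1.3017i, -0.1295+2.3455i, -0.1295-2.3455i, -4.7029-1.3017i, -2.6676+2.9248i]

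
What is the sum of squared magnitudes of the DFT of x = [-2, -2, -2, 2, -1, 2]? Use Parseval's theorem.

Parseval: Σ|x[n]|² = (1/N)Σ|X[k]|², so Σ|X[k]|² = N·Σ|x[n]|² = 6·21.0000

Σ|X[k]|² = N·Σ|x[n]|² = 6·21.0000 = 126.0000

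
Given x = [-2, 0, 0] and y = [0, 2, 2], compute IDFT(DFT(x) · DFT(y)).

(x ⊛ y)[n] = Σ(m=0 to 2) x[m] · y[(n-m) mod 3]

Computing each output sample:
(x ⊛ y)[0] = 0
(x ⊛ y)[1] = -4
(x ⊛ y)[2] = -4

x ⊛ y = [0, -4, -4]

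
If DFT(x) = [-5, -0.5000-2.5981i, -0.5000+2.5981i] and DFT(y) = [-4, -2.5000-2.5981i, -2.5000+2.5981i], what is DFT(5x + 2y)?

By linearity: DFT(5x + 2y) = 5·DFT(x) + 2·DFT(y)
= 5·[-5, -0.5000-2.5981i, -0.5000+2.5981i] + 2·[-4, -2.5000-2.5981i, -2.5000+2.5981i]

Computing element-wise:
Z[0] = 5·(-5) + 2·(-4) = -33
Z[1] = 5·(-0.5000-2.5981i) + 2·(-2.5000-2.5981i) = -7.5000-18.1867i
Z[2] = 5·(-0.5000+2.5981i) + 2·(-2.5000+2.5981i) = -7.5000+18.1867i

DFT(5x + 2y) = 5·X + 2·Y = [-33, -7.5000-18.1867i, -7.5000+18.1867i]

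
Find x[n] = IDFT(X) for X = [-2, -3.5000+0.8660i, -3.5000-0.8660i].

x[n] = (1/3) Σ(k=0 to 2) X[k] · e^(2πikn/3)

Computing each x[n]:
x[0] = -3
x[1] = 0
x[2] = 1

x = [-3, 0, 1]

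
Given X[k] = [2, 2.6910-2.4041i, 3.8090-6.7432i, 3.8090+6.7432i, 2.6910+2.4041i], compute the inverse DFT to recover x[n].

x[n] = (1/5) Σ(k=0 to 4) X[k] · e^(2πikn/5)

Computing each x[n]:
x[0] = 3
x[1] = 2
x[2] = -2
x[3] = 2
x[4] = -3

x = [3, 2, -2, 2, -3]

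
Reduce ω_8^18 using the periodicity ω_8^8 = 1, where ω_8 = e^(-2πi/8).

Since ω_8^8 = 1, powers reduce modulo 8.
18 mod 8 = 2
So ω_8^18 = ω_8^2 = e^(-2πi·2/8)

ω_8^18 = ω_8^2 = -1i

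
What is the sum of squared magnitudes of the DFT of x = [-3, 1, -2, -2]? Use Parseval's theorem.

Parseval: Σ|x[n]|² = (1/N)Σ|X[k]|², so Σ|X[k]|² = N·Σ|x[n]|² = 4·18.0000

Σ|X[k]|² = N·Σ|x[n]|² = 4·18.0000 = 72.0000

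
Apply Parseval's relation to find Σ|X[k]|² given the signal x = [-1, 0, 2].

Parseval: Σ|x[n]|² = (1/N)Σ|X[k]|², so Σ|X[k]|² = N·Σ|x[n]|² = 3·5.0000

Σ|X[k]|² = N·Σ|x[n]|² = 3·5.0000 = 15.0000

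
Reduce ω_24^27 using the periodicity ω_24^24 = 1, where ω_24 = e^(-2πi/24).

Since ω_24^24 = 1, powers reduce modulo 24.
27 mod 24 = 3
So ω_24^27 = ω_24^3 = e^(-2πi·3/24)

ω_24^27 = ω_24^3 = 0.7071-0.7071i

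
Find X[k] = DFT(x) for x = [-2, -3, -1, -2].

X[k] = Σ(n=0 to 3) x[n] · ω_4^(nk)
where ω_4 = e^(-2πi/4)

Computing each X[k]:
X[0] = -8
X[1] = -1+1i
X[2] = 2
X[3] = -1-1i

X = [-8, -1+1i, 2, -1-1i]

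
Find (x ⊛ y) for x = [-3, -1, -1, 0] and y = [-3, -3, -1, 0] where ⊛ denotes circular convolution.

(x ⊛ y)[n] = Σ(m=0 to 3) x[m] · y[(n-m) mod 4]

Computing each output sample:
(x ⊛ y)[0] = 10
(x ⊛ y)[1] = 12
(x ⊛ y)[2] = 9
(x ⊛ y)[3] = 4

x ⊛ y = [10, 12, 9, 4]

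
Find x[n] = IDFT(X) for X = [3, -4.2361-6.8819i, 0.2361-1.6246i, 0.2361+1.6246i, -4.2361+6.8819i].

x[n] = (1/5) Σ(k=0 to 4) X[k] · e^(2πikn/5)

Computing each x[n]:
x[0] = -1
x[1] = 3
x[2] = 3
x[3] = 1
x[4] = -3

x = [-1, 3, 3, 1, -3]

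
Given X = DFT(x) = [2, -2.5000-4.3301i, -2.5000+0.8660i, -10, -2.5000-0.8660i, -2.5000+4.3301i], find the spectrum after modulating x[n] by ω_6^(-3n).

Modulation property: DFT(ω_6^(-3n)·x[n]) = X[(k-3) mod 6], so circularly shift X by 3 positions.

X[k-3] = [-10, -2.5000-0.8660i, -2.5000+4.3301i, 2, -2.5000-4.3301i, -2.5000+0.8660i]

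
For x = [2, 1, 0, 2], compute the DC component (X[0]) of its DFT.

X[0] = Σ(n=0 to 3) x[n] · ω_4^0 = Σ x[n]
= (2) + (1) + (0) + (2)

X[0] = 5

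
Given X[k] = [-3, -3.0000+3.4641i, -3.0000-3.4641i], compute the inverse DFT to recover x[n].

x[n] = (1/3) Σ(k=0 to 2) X[k] · e^(2πikn/3)

Computing each x[n]:
x[0] = -3
x[1] = -2
x[2] = 2

x = [-3, -2, 2]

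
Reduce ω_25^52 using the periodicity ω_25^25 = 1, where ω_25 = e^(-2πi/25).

Since ω_25^25 = 1, powers reduce modulo 25.
52 mod 25 = 2
So ω_25^52 = ω_25^2 = e^(-2πi·2/25)

ω_25^52 = ω_25^2 = 0.8763-0.4818i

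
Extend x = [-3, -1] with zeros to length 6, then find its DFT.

Original 2-point DFT: [-4, -2]
Zero-padded 6-point DFT provides frequency interpolation.

DFT_6([x, 0, ...]) = [-4, -3.5000+0.8660i, -2.5000+0.8660i, -2, -2.5000-0.8660i, -3.5000-0.8660i]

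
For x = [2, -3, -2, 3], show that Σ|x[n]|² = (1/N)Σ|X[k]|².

Time domain:
Σ|x[n]|² = |2|² + |-3|² + |-2|² + |3|² = 26.0000

Frequency domain:
(1/4)Σ|X[k]|² = (1/4)(|0|² + |4+6i|² + |0|² + |4-6i|²) = (1/4)·104.0000 = 26.0000

Both sides agree, confirming Parseval's theorem.

Σ|x[n]|² = (1/N)Σ|X[k]|² = 26.0000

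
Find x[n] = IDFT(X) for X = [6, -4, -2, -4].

x[n] = (1/4) Σ(k=0 to 3) X[k] · e^(2πikn/4)

Computing each x[n]:
x[0] = -1
x[1] = 2
x[2] = 3
x[3] = 2

x = [-1, 2, 3, 2]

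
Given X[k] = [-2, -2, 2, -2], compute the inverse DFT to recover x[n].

x[n] = (1/4) Σ(k=0 to 3) X[k] · e^(2πikn/4)

Computing each x[n]:
x[0] = -1
x[1] = -1
x[2] = 1
x[3] = -1

x = [-1, -1, 1, -1]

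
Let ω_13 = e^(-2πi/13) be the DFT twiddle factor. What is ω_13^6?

ω_13^6 = e^(-2πi·6/13)
= cos(-2π·6/13) + i·sin(-2π·6/13)
= cos(-12π/13) + i·sin(-12π/13)

ω_13^6 = cos(-12π/13) + i·sin(-12π/13) = -0.9709-0.2393i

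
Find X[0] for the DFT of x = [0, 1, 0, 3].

X[0] = Σ(n=0 to 3) x[n] · ω_4^0 = Σ x[n]
= (0) + (1) + (0) + (3)

X[0] = 4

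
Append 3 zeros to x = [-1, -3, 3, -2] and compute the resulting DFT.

Original 4-point DFT: [-3, -4+1i, 7, -4-1i]
Zero-padded 7-point DFT provides frequency interpolation.

DFT_7([x, 0, ...]) = [-3, -1.7361+0.2885i, -4.2823+2.6628i, 4.0184+5.5970i, 4.0184-5.5970i, -4.2823-2.6628i, -1.7361-0.2885i]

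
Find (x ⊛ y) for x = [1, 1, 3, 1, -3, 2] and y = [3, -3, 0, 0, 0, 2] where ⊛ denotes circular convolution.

(x ⊛ y)[n] = Σ(m=0 to 5) x[m] · y[(n-m) mod 6]

Computing each output sample:
(x ⊛ y)[0] = -1
(x ⊛ y)[1] = 6
(x ⊛ y)[2] = 8
(x ⊛ y)[3] = -12
(x ⊛ y)[4] = -8
(x ⊛ y)[5] = 17

x ⊛ y = [-1, 6, 8, -12, -8, 17]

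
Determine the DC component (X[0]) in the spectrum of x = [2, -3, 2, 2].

X[0] = Σ(n=0 to 3) x[n] · ω_4^0 = Σ x[n]
= (2) + (-3) + (2) + (2)

X[0] = 3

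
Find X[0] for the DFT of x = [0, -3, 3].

X[0] = Σ(n=0 to 2) x[n] · ω_3^0 = Σ x[n]
= (0) + (-3) + (3)

X[0] = 0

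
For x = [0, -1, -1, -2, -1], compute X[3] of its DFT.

X[3] = Σ(n=0 to 4) x[n] · ω_5^(3n) where ω_5 = e^(-2πi/5)
= (0)·ω_5^0 + (-1)·ω_5^3 + (-1)·ω_5^6 + (-2)·ω_5^9 + (-1)·ω_5^12

X[3] = 0.6910-0.9511i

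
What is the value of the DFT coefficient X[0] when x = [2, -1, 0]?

X[0] = Σ(n=0 to 2) x[n] · ω_3^0 = Σ x[n]
= (2) + (-1) + (0)

X[0] = 1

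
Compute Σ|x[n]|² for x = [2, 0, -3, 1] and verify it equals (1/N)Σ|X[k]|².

Time domain:
Σ|x[n]|² = |2|² + |0|² + |-3|² + |1|² = 14.0000

Frequency domain:
(1/4)Σ|X[k]|² = (1/4)(|0|² + |5+1i|² + |-2|² + |5-1i|²) = (1/4)·56.0000 = 14.0000

Both sides agree, confirming Parseval's theorem.

Σ|x[n]|² = (1/N)Σ|X[k]|² = 14.0000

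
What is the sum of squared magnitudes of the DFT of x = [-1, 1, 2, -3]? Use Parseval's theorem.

Parseval: Σ|x[n]|² = (1/N)Σ|X[k]|², so Σ|X[k]|² = N·Σ|x[n]|² = 4·15.0000

Σ|X[k]|² = N·Σ|x[n]|² = 4·15.0000 = 60.0000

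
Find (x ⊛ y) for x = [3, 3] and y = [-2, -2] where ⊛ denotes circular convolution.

(x ⊛ y)[n] = Σ(m=0 to 1) x[m] · y[(n-m) mod 2]

Computing each output sample:
(x ⊛ y)[0] = -12
(x ⊛ y)[1] = -12

x ⊛ y = [-12, -12]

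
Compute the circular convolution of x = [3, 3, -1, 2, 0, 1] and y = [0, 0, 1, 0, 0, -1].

(x ⊛ y)[n] = Σ(m=0 to 5) x[m] · y[(n-m) mod 6]

Computing each output sample:
(x ⊛ y)[0] = -3
(x ⊛ y)[1] = 2
(x ⊛ y)[2] = 1
(x ⊛ y)[3] = 3
(x ⊛ y)[4] = -2
(x ⊛ y)[5] = -1

x ⊛ y = [-3, 2, 1, 3, -2, -1]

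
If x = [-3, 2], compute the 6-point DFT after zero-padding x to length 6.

Original 2-point DFT: [-1, -5]
Zero-padded 6-point DFT provides frequency interpolation.

DFT_6([x, 0, ...]) = [-1, -2.0000-1.7321i, -4.0000-1.7321i, -5, -4.0000+1.7321i, -2.0000+1.7321i]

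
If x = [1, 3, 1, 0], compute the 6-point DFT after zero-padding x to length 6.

Original 4-point DFT: [5, -3i, -1, 3i]
Zero-padded 6-point DFT provides frequency interpolation.

DFT_6([x, 0, ...]) = [5, 2.0000-3.4641i, -1.0000-1.7321i, -1, -1.0000+1.7321i, 2.0000+3.4641i]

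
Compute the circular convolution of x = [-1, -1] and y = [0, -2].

(x ⊛ y)[n] = Σ(m=0 to 1) x[m] · y[(n-m) mod 2]

Computing each output sample:
(x ⊛ y)[0] = 2
(x ⊛ y)[1] = 2

x ⊛ y = [2, 2]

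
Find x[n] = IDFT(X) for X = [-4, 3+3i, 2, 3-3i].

x[n] = (1/4) Σ(k=0 to 3) X[k] · e^(2πikn/4)

Computing each x[n]:
x[0] = 1
x[1] = -3
x[2] = -2
x[3] = 0

x = [1, -3, -2, 0]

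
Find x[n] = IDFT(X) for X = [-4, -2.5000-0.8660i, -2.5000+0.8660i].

x[n] = (1/3) Σ(k=0 to 2) X[k] · e^(2πikn/3)

Computing each x[n]:
x[0] = -3
x[1] = 0
x[2] = -1

x = [-3, 0, -1]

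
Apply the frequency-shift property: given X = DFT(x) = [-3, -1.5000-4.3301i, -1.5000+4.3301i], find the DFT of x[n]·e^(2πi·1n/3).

Modulation property: DFT(ω_3^(-1n)·x[n]) = X[(k-1) mod 3], so circularly shift X by 1 positions.

X[k-1] = [-1.5000+4.3301i, -3, -1.5000-4.3301i]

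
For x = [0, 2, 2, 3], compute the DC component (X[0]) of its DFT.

X[0] = Σ(n=0 to 3) x[n] · ω_4^0 = Σ x[n]
= (0) + (2) + (2) + (3)

X[0] = 7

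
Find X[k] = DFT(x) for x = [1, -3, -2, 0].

X[k] = Σ(n=0 to 3) x[n] · ω_4^(nk)
where ω_4 = e^(-2πi/4)

Computing each X[k]:
X[0] = -4
X[1] = 3+3i
X[2] = 2
X[3] = 3-3i

X = [-4, 3+3i, 2, 3-3i]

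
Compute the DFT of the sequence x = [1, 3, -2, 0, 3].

X[k] = Σ(n=0 to 4) x[n] · ω_5^(nk)
where ω_5 = e^(-2πi/5)

Computing each X[k]:
X[0] = 5
X[1] = 4.4721+1.1756i
X[2] = -4.4721-1.9021i
X[3] = -4.4721+1.9021i
X[4] = 4.4721-1.1756i

X = [5, 4.4721+1.1756i, -4.4721-1.9021i, -4.4721+1.9021i, 4.4721-1.1756i]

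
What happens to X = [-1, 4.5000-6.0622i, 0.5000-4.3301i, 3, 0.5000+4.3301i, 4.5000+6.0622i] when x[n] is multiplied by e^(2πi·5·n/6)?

Modulation property: DFT(ω_6^(-5n)·x[n]) = X[(k-5) mod 6], so circularly shift X by 5 positions.

X[k-5] = [4.5000-6.0622i, 0.5000-4.3301i, 3, 0.5000+4.3301i, 4.5000+6.0622i, -1]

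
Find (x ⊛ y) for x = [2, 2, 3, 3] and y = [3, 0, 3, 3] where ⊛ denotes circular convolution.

(x ⊛ y)[n] = Σ(m=0 to 3) x[m] · y[(n-m) mod 4]

Computing each output sample:
(x ⊛ y)[0] = 21
(x ⊛ y)[1] = 24
(x ⊛ y)[2] = 24
(x ⊛ y)[3] = 21

x ⊛ y = [21, 24, 24, 21]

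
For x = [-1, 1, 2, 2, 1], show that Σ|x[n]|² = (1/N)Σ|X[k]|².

Time domain:
Σ|x[n]|² = |-1|² + |1|² + |2|² + |2|² + |1|² = 11.0000

Frequency domain:
(1/5)Σ|X[k]|² = (1/5)(|5|² + |-3.6180|² + |-1.3820|² + |-1.3820|² + |-3.6180|²) = (1/5)·55.0000 = 11.0000

Both sides agree, confirming Parseval's theorem.

Σ|x[n]|² = (1/N)Σ|X[k]|² = 11.0000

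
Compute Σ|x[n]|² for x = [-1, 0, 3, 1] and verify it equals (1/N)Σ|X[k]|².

Time domain:
Σ|x[n]|² = |-1|² + |0|² + |3|² + |1|² = 11.0000

Frequency domain:
(1/4)Σ|X[k]|² = (1/4)(|3|² + |-4+1i|² + |1|² + |-4-1i|²) = (1/4)·44.0000 = 11.0000

Both sides agree, confirming Parseval's theorem.

Σ|x[n]|² = (1/N)Σ|X[k]|² = 11.0000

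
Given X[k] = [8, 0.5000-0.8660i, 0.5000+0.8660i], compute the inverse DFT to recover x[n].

x[n] = (1/3) Σ(k=0 to 2) X[k] · e^(2πikn/3)

Computing each x[n]:
x[0] = 3
x[1] = 3
x[2] = 2

x = [3, 3, 2]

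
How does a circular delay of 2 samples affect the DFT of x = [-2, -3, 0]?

Time shift by 2: X_shifted[k] = ω_3^(2k) · X[k]
Shifted x = [-3, 0, -2]

DFT(x[n-2]) = [-5, -2.0000-1.7321i, -2.0000+1.7321i]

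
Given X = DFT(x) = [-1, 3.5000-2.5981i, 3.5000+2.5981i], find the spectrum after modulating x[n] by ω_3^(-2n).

Modulation property: DFT(ω_3^(-2n)·x[n]) = X[(k-2) mod 3], so circularly shift X by 2 positions.

X[k-2] = [3.5000-2.5981i, 3.5000+2.5981i, -1]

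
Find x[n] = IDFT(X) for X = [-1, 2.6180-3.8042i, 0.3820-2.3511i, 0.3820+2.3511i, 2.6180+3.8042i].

x[n] = (1/5) Σ(k=0 to 4) X[k] · e^(2πikn/5)

Computing each x[n]:
x[0] = 1
x[1] = 2
x[2] = -1
x[3] = -1
x[4] = -2

x = [1, 2, -1, -1, -2]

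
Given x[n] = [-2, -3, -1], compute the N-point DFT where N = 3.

X[k] = Σ(n=0 to 2) x[n] · ω_3^(nk)
where ω_3 = e^(-2πi/3)

Computing each X[k]:
X[0] = -6
X[1] = 1.7321i
X[2] = -1.7321i

X = [-6, 1.7321i, -1.7321i]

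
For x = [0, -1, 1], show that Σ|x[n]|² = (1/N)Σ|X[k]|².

Time domain:
Σ|x[n]|² = |0|² + |-1|² + |1|² = 2.0000

Frequency domain:
(1/3)Σ|X[k]|² = (1/3)(|0|² + |1.7321i|² + |-1.7321i|²) = (1/3)·6.0000 = 2.0000

Both sides agree, confirming Parseval's theorem.

Σ|x[n]|² = (1/N)Σ|X[k]|² = 2.0000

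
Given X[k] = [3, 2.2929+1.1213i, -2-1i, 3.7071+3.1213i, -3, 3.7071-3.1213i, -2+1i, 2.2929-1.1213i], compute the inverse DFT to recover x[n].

x[n] = (1/8) Σ(k=0 to 7) X[k] · e^(2πikn/8)

Computing each x[n]:
x[0] = 1
x[1] = 0
x[2] = 1
x[3] = 0
x[4] = -2
x[5] = 2
x[6] = 0
x[7] = 1

x = [1, 0, 1, 0, -2, 2, 0, 1]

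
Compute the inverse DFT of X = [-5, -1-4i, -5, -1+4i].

x[n] = (1/4) Σ(k=0 to 3) X[k] · e^(2πikn/4)

Computing each x[n]:
x[0] = -3
x[1] = 2
x[2] = -2
x[3] = -2

x = [-3, 2, -2, -2]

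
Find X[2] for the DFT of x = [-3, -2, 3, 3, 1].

X[2] = Σ(n=0 to 4) x[n] · ω_5^(2n) where ω_5 = e^(-2πi/5)
= (-3)·ω_5^0 + (-2)·ω_5^2 + (3)·ω_5^4 + (3)·ω_5^6 + (1)·ω_5^8

X[2] = -0.3369+1.7634i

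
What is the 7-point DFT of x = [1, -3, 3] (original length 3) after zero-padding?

Original 3-point DFT: [1, 1.0000+5.1962i, 1.0000-5.1962i]
Zero-padded 7-point DFT provides frequency interpolation.

DFT_7([x, 0, ...]) = [1, -1.5380-0.5793i, -1.0353+4.2264i, 5.5734+3.6471i, 5.5734-3.6471i, -1.0353-4.2264i, -1.5380+0.5793i]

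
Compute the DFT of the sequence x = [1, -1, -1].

X[k] = Σ(n=0 to 2) x[n] · ω_3^(nk)
where ω_3 = e^(-2πi/3)

Computing each X[k]:
X[0] = -1
X[1] = 2
X[2] = 2

X = [-1, 2, 2]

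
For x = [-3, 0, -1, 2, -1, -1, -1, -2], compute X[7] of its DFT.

X[7] = Σ(n=0 to 7) x[n] · ω_8^(7n) where ω_8 = e^(-2πi/8)
= (-3)·ω_8^0 + (0)·ω_8^7 + (-1)·ω_8^14 + (2)·ω_8^21 + (-1)·ω_8^28 + (-1)·ω_8^35 + (-1)·ω_8^42 + (-2)·ω_8^49

X[7] = -4.1213+3.5355i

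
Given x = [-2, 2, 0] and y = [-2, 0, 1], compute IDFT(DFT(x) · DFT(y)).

(x ⊛ y)[n] = Σ(m=0 to 2) x[m] · y[(n-m) mod 3]

Computing each output sample:
(x ⊛ y)[0] = 6
(x ⊛ y)[1] = -4
(x ⊛ y)[2] = -2

x ⊛ y = [6, -4, -2]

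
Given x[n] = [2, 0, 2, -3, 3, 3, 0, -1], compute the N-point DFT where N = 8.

X[k] = Σ(n=0 to 7) x[n] · ω_8^(nk)
where ω_8 = e^(-2πi/8)

Computing each X[k]:
X[0] = 6
X[1] = -1.7071+1.5355i
X[2] = 3-7i
X[3] = -0.2929+5.5355i
X[4] = 8
X[5] = -0.2929-5.5355i
X[6] = 3+7i
X[7] = -1.7071-1.5355i

X = [6, -1.7071+1.5355i, 3-7i, -0.2929+5.5355i, 8, -0.2929-5.5355i, 3+7i, -1.7071-1.5355i]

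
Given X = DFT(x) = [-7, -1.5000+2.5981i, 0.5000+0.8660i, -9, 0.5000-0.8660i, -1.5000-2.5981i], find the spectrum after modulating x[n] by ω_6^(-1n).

Modulation property: DFT(ω_6^(-1n)·x[n]) = X[(k-1) mod 6], so circularly shift X by 1 positions.

X[k-1] = [-1.5000-2.5981i, -7, -1.5000+2.5981i, 0.5000+0.8660i, -9, 0.5000-0.8660i]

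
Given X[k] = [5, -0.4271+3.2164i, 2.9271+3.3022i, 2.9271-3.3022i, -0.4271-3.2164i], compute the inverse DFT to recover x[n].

x[n] = (1/5) Σ(k=0 to 4) X[k] · e^(2πikn/5)

Computing each x[n]:
x[0] = 2
x[1] = -2
x[2] = 2
x[3] = 1
x[4] = 2

x = [2, -2, 2, 1, 2]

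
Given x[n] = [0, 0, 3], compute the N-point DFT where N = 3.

X[k] = Σ(n=0 to 2) x[n] · ω_3^(nk)
where ω_3 = e^(-2πi/3)

Computing each X[k]:
X[0] = 3
X[1] = -1.5000+2.5981i
X[2] = -1.5000-2.5981i

X = [3, -1.5000+2.5981i, -1.5000-2.5981i]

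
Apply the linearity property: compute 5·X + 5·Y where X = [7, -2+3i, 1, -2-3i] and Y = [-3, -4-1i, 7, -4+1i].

By linearity: DFT(5x + 5y) = 5·DFT(x) + 5·DFT(y)
= 5·[7, -2+3i, 1, -2-3i] + 5·[-3, -4-1i, 7, -4+1i]

Computing element-wise:
Z[0] = 5·(7) + 5·(-3) = 20
Z[1] = 5·(-2+3i) + 5·(-4-1i) = -30+10i
Z[2] = 5·(1) + 5·(7) = 40
Z[3] = 5·(-2-3i) + 5·(-4+1i) = -30-10i

DFT(5x + 5y) = 5·X + 5·Y = [20, -30+10i, 40, -30-10i]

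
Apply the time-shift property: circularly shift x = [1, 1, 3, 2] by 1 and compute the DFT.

Time shift by 1: X_shifted[k] = ω_4^(1k) · X[k]
Shifted x = [2, 1, 1, 3]

DFT(x[n-1]) = [7, 1+2i, -1, 1-2i]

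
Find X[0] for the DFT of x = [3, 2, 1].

X[0] = Σ(n=0 to 2) x[n] · ω_3^0 = Σ x[n]
= (3) + (2) + (1)

X[0] = 6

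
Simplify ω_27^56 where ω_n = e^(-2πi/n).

Since ω_27^27 = 1, powers reduce modulo 27.
56 mod 27 = 2
So ω_27^56 = ω_27^2 = e^(-2πi·2/27)

ω_27^56 = ω_27^2 = 0.8936-0.4488i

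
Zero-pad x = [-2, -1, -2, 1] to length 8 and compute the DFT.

Original 4-point DFT: [-4, 2i, -4, -2i]
Zero-padded 8-point DFT provides frequency interpolation.

DFT_8([x, 0, ...]) = [-4, -3.4142+2.0000i, 2i, -0.5858-2.0000i, -4, -0.5858+2.0000i, -2i, -3.4142-2.0000i]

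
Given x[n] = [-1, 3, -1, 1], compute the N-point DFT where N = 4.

X[k] = Σ(n=0 to 3) x[n] · ω_4^(nk)
where ω_4 = e^(-2πi/4)

Computing each X[k]:
X[0] = 2
X[1] = -2i
X[2] = -6
X[3] = 2i

X = [2, -2i, -6, 2i]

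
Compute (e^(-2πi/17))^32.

Since ω_17^17 = 1, powers reduce modulo 17.
32 mod 17 = 15
So ω_17^32 = ω_17^15 = e^(-2πi·15/17)

ω_17^32 = ω_17^15 = 0.7390+0.6737i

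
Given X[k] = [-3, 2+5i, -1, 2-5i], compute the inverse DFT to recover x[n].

x[n] = (1/4) Σ(k=0 to 3) X[k] · e^(2πikn/4)

Computing each x[n]:
x[0] = 0
x[1] = -3
x[2] = -2
x[3] = 2

x = [0, -3, -2, 2]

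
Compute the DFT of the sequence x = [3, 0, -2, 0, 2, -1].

X[k] = Σ(n=0 to 5) x[n] · ω_6^(nk)
where ω_6 = e^(-2πi/6)

Computing each X[k]:
X[0] = 2
X[1] = 2.5000+2.5981i
X[2] = 3.5000-4.3301i
X[3] = 4
X[4] = 3.5000+4.3301i
X[5] = 2.5000-2.5981i

X = [2, 2.5000+2.5981i, 3.5000-4.3301i, 4, 3.5000+4.3301i, 2.5000-2.5981i]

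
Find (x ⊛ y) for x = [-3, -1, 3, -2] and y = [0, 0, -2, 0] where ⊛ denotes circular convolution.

(x ⊛ y)[n] = Σ(m=0 to 3) x[m] · y[(n-m) mod 4]

Computing each output sample:
(x ⊛ y)[0] = -6
(x ⊛ y)[1] = 4
(x ⊛ y)[2] = 6
(x ⊛ y)[3] = 2

x ⊛ y = [-6, 4, 6, 2]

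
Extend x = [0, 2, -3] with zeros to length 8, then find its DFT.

Original 3-point DFT: [-1, 0.5000-4.3301i, 0.5000+4.3301i]
Zero-padded 8-point DFT provides frequency interpolation.

DFT_8([x, 0, ...]) = [-1, 1.4142+1.5858i, 3-2i, -1.4142-4.4142i, -5, -1.4142+4.4142i, 3+2i, 1.4142-1.5858i]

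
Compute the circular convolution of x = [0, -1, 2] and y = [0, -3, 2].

(x ⊛ y)[n] = Σ(m=0 to 2) x[m] · y[(n-m) mod 3]

Computing each output sample:
(x ⊛ y)[0] = -8
(x ⊛ y)[1] = 4
(x ⊛ y)[2] = 3

x ⊛ y = [-8, 4, 3]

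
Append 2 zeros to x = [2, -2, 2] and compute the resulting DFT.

Original 3-point DFT: [2, 2.0000+3.4641i, 2.0000-3.4641i]
Zero-padded 5-point DFT provides frequency interpolation.

DFT_5([x, 0, ...]) = [2, -0.2361+0.7265i, 4.2361+3.0777i, 4.2361-3.0777i, -0.2361-0.7265i]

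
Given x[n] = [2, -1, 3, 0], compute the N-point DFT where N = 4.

X[k] = Σ(n=0 to 3) x[n] · ω_4^(nk)
where ω_4 = e^(-2πi/4)

Computing each X[k]:
X[0] = 4
X[1] = -1+1i
X[2] = 6
X[3] = -1-1i

X = [4, -1+1i, 6, -1-1i]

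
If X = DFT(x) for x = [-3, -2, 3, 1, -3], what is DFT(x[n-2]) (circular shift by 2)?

Time shift by 2: X_shifted[k] = ω_5^(2k) · X[k]
Shifted x = [1, -3, -3, -2, 3]

DFT(x[n-2]) = [-4, 5.0451+6.2941i, -0.5451+2.5757i, -0.5451-2.5757i, 5.0451-6.2941i]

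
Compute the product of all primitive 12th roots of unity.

The primitive 12th roots of unity are ω_12^k for k coprime to 12: k ∈ {1, 5, 7, 11}
Their product equals the constant term of the cyclotomic polynomial Φ_12(x) up to sign.
For n ≥ 3, the product of all primitive nth roots of unity is 1. (For n=1 it is 1; for n=2 it is -1.)

1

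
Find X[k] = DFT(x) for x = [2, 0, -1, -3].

X[k] = Σ(n=0 to 3) x[n] · ω_4^(nk)
where ω_4 = e^(-2πi/4)

Computing each X[k]:
X[0] = -2
X[1] = 3-3i
X[2] = 4
X[3] = 3+3i

X = [-2, 3-3i, 4, 3+3i]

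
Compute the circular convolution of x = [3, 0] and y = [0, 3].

(x ⊛ y)[n] = Σ(m=0 to 1) x[m] · y[(n-m) mod 2]

Computing each output sample:
(x ⊛ y)[0] = 0
(x ⊛ y)[1] = 9

x ⊛ y = [0, 9]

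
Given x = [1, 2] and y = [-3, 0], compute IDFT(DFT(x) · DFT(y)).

(x ⊛ y)[n] = Σ(m=0 to 1) x[m] · y[(n-m) mod 2]

Computing each output sample:
(x ⊛ y)[0] = -3
(x ⊛ y)[1] = -6

x ⊛ y = [-3, -6]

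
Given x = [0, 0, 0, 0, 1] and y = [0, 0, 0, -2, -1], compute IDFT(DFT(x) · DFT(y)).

(x ⊛ y)[n] = Σ(m=0 to 4) x[m] · y[(n-m) mod 5]

Computing each output sample:
(x ⊛ y)[0] = 0
(x ⊛ y)[1] = 0
(x ⊛ y)[2] = -2
(x ⊛ y)[3] = -1
(x ⊛ y)[4] = 0

x ⊛ y = [0, 0, -2, -1, 0]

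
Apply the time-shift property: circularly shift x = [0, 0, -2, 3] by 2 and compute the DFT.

Time shift by 2: X_shifted[k] = ω_4^(2k) · X[k]
Shifted x = [-2, 3, 0, 0]

DFT(x[n-2]) = [1, -2-3i, -5, -2+3i]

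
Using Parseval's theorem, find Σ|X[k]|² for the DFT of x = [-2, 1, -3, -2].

Parseval: Σ|x[n]|² = (1/N)Σ|X[k]|², so Σ|X[k]|² = N·Σ|x[n]|² = 4·18.0000

Σ|X[k]|² = N·Σ|x[n]|² = 4·18.0000 = 72.0000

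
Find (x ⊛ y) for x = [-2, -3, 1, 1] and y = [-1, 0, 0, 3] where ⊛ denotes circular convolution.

(x ⊛ y)[n] = Σ(m=0 to 3) x[m] · y[(n-m) mod 4]

Computing each output sample:
(x ⊛ y)[0] = -7
(x ⊛ y)[1] = 6
(x ⊛ y)[2] = 2
(x ⊛ y)[3] = -7

x ⊛ y = [-7, 6, 2, -7]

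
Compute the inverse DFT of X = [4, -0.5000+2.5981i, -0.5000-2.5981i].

x[n] = (1/3) Σ(k=0 to 2) X[k] · e^(2πikn/3)

Computing each x[n]:
x[0] = 1
x[1] = 0
x[2] = 3

x = [1, 0, 3]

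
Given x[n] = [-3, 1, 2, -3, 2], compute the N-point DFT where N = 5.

X[k] = Σ(n=0 to 4) x[n] · ω_5^(nk)
where ω_5 = e^(-2πi/5)

Computing each X[k]:
X[0] = -1
X[1] = -1.2639-1.9879i
X[2] = -5.7361+5.3431i
X[3] = -5.7361-5.3431i
X[4] = -1.2639+1.9879i

X = [-1, -1.2639-1.9879i, -5.7361+5.3431i, -5.7361-5.3431i, -1.2639+1.9879i]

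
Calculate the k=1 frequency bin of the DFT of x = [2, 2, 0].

X[1] = Σ(n=0 to 2) x[n] · ω_3^(1n) where ω_3 = e^(-2πi/3)
= (2)·ω_3^0 + (2)·ω_3^1 + (0)·ω_3^2

X[1] = 1.0000-1.7321i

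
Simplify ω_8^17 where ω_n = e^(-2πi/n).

Since ω_8^8 = 1, powers reduce modulo 8.
17 mod 8 = 1
So ω_8^17 = ω_8^1 = e^(-2πi·1/8)

ω_8^17 = ω_8^1 = 0.7071-0.7071i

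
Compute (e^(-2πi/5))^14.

Since ω_5^5 = 1, powers reduce modulo 5.
14 mod 5 = 4
So ω_5^14 = ω_5^4 = e^(-2πi·4/5)

ω_5^14 = ω_5^4 = 0.3090+0.9511i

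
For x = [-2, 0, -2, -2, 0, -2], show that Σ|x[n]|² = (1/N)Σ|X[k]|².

Time domain:
Σ|x[n]|² = |-2|² + |0|² + |-2|² + |-2|² + |0|² + |-2|² = 16.0000

Frequency domain:
(1/6)Σ|X[k]|² = (1/6)(|-8|² + |0|² + |-2.0000-3.4641i|² + |0|² + |-2.0000+3.4641i|² + |0|²) = (1/6)·96.0000 = 16.0000

Both sides agree, confirming Parseval's theorem.

Σ|x[n]|² = (1/N)Σ|X[k]|² = 16.0000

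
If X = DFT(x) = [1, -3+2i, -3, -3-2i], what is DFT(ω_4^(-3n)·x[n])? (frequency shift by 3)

Modulation property: DFT(ω_4^(-3n)·x[n]) = X[(k-3) mod 4], so circularly shift X by 3 positions.

X[k-3] = [-3+2i, -3, -3-2i, 1]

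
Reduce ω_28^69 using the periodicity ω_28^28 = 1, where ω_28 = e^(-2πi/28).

Since ω_28^28 = 1, powers reduce modulo 28.
69 mod 28 = 13
So ω_28^69 = ω_28^13 = e^(-2πi·13/28)

ω_28^69 = ω_28^13 = -0.9749-0.2225i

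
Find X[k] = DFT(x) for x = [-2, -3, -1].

X[k] = Σ(n=0 to 2) x[n] · ω_3^(nk)
where ω_3 = e^(-2πi/3)

Computing each X[k]:
X[0] = -6
X[1] = 1.7321i
X[2] = -1.7321i

X = [-6, 1.7321i, -1.7321i]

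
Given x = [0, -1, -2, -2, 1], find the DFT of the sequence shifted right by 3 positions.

Time shift by 3: X_shifted[k] = ω_5^(3k) · X[k]
Shifted x = [-2, -2, 1, 0, -1]

DFT(x[n-3]) = [-4, -3.7361+0.3633i, 0.7361+1.5388i, 0.7361-1.5388i, -3.7361-0.3633i]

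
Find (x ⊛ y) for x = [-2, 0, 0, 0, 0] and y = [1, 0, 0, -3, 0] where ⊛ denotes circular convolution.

(x ⊛ y)[n] = Σ(m=0 to 4) x[m] · y[(n-m) mod 5]

Computing each output sample:
(x ⊛ y)[0] = -2
(x ⊛ y)[1] = 0
(x ⊛ y)[2] = 0
(x ⊛ y)[3] = 6
(x ⊛ y)[4] = 0

x ⊛ y = [-2, 0, 0, 6, 0]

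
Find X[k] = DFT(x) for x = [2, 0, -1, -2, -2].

X[k] = Σ(n=0 to 4) x[n] · ω_5^(nk)
where ω_5 = e^(-2πi/5)

Computing each X[k]:
X[0] = -3
X[1] = 3.8090-2.4899i
X[2] = 2.6910-0.2245i
X[3] = 2.6910+0.2245i
X[4] = 3.8090+2.4899i

X = [-3, 3.8090-2.4899i, 2.6910-0.2245i, 2.6910+0.2245i, 3.8090+2.4899i]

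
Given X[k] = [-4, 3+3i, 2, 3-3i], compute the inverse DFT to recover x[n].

x[n] = (1/4) Σ(k=0 to 3) X[k] · e^(2πikn/4)

Computing each x[n]:
x[0] = 1
x[1] = -3
x[2] = -2
x[3] = 0

x = [1, -3, -2, 0]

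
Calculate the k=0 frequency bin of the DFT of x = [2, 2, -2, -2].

X[0] = Σ(n=0 to 3) x[n] · ω_4^0 = Σ x[n]
= (2) + (2) + (-2) + (-2)

X[0] = 0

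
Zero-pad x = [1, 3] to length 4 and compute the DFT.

Original 2-point DFT: [4, -2]
Zero-padded 4-point DFT provides frequency interpolation.

DFT_4([x, 0, ...]) = [4, 1-3i, -2, 1+3i]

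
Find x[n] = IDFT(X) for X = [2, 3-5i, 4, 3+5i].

x[n] = (1/4) Σ(k=0 to 3) X[k] · e^(2πikn/4)

Computing each x[n]:
x[0] = 3
x[1] = 2
x[2] = 0
x[3] = -3

x = [3, 2, 0, -3]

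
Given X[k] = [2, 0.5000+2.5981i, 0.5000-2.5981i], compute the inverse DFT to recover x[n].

x[n] = (1/3) Σ(k=0 to 2) X[k] · e^(2πikn/3)

Computing each x[n]:
x[0] = 1
x[1] = -1
x[2] = 2

x = [1, -1, 2]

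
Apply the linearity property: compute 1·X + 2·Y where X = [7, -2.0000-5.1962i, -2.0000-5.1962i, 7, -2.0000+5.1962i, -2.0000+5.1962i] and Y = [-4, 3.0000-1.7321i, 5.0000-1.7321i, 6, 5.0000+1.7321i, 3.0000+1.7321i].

By linearity: DFT(1x + 2y) = 1·DFT(x) + 2·DFT(y)
= 1·[7, -2.0000-5.1962i, -2.0000-5.1962i, 7, -2.0000+5.1962i, -2.0000+5.1962i] + 2·[-4, 3.0000-1.7321i, 5.0000-1.7321i, 6, 5.0000+1.7321i, 3.0000+1.7321i]

Computing element-wise:
Z[0] = 1·(7) + 2·(-4) = -1
Z[1] = 1·(-2.0000-5.1962i) + 2·(3.0000-1.7321i) = 4.0000-8.6604i
Z[2] = 1·(-2.0000-5.1962i) + 2·(5.0000-1.7321i) = 8.0000-8.6604i
Z[3] = 1·(7) + 2·(6) = 19
Z[4] = 1·(-2.0000+5.1962i) + 2·(5.0000+1.7321i) = 8.0000+8.6604i
Z[5] = 1·(-2.0000+5.1962i) + 2·(3.0000+1.7321i) = 4.0000+8.6604i

DFT(1x + 2y) = 1·X + 2·Y = [-1, 4.0000-8.6604i, 8.0000-8.6604i, 19, 8.0000+8.6604i, 4.0000+8.6604i]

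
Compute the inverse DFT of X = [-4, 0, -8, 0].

x[n] = (1/4) Σ(k=0 to 3) X[k] · e^(2πikn/4)

Computing each x[n]:
x[0] = -3
x[1] = 1
x[2] = -3
x[3] = 1

x = [-3, 1, -3, 1]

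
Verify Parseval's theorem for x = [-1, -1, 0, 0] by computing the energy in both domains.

Time domain:
Σ|x[n]|² = |-1|² + |-1|² + |0|² + |0|² = 2.0000

Frequency domain:
(1/4)Σ|X[k]|² = (1/4)(|-2|² + |-1+1i|² + |0|² + |-1-1i|²) = (1/4)·8.0000 = 2.0000

Both sides agree, confirming Parseval's theorem.

Σ|x[n]|² = (1/N)Σ|X[k]|² = 2.0000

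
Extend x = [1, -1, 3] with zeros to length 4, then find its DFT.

Original 3-point DFT: [3, 3.4641i, -3.4641i]
Zero-padded 4-point DFT provides frequency interpolation.

DFT_4([x, 0, ...]) = [3, -2+1i, 5, -2-1i]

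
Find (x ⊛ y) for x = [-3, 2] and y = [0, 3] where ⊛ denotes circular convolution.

(x ⊛ y)[n] = Σ(m=0 to 1) x[m] · y[(n-m) mod 2]

Computing each output sample:
(x ⊛ y)[0] = 6
(x ⊛ y)[1] = -9

x ⊛ y = [6, -9]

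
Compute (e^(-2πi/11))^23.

Since ω_11^11 = 1, powers reduce modulo 11.
23 mod 11 = 1
So ω_11^23 = ω_11^1 = e^(-2πi·1/11)

ω_11^23 = ω_11^1 = 0.8413-0.5406i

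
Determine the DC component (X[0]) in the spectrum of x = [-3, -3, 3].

X[0] = Σ(n=0 to 2) x[n] · ω_3^0 = Σ x[n]
= (-3) + (-3) + (3)

X[0] = -3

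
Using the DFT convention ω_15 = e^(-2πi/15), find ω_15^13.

ω_15^13 = e^(-2πi·13/15)
= cos(-2π·13/15) + i·sin(-2π·13/15)
= cos(-26π/15) + i·sin(-26π/15)

ω_15^13 = cos(-26π/15) + i·sin(-26π/15) = 0.6691+0.7431i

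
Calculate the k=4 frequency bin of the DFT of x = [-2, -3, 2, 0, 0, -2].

X[4] = Σ(n=0 to 5) x[n] · ω_6^(4n) where ω_6 = e^(-2πi/6)
= (-2)·ω_6^0 + (-3)·ω_6^4 + (2)·ω_6^8 + (0)·ω_6^12 + (0)·ω_6^16 + (-2)·ω_6^20

X[4] = -0.5000-2.5981i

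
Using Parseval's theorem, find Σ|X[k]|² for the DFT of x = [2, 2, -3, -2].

Parseval: Σ|x[n]|² = (1/N)Σ|X[k]|², so Σ|X[k]|² = N·Σ|x[n]|² = 4·21.0000

Σ|X[k]|² = N·Σ|x[n]|² = 4·21.0000 = 84.0000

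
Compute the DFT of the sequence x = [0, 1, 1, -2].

X[k] = Σ(n=0 to 3) x[n] · ω_4^(nk)
where ω_4 = e^(-2πi/4)

Computing each X[k]:
X[0] = 0
X[1] = -1-3i
X[2] = 2
X[3] = -1+3i

X = [0, -1-3i, 2, -1+3i]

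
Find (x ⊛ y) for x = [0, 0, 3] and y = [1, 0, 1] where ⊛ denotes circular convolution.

(x ⊛ y)[n] = Σ(m=0 to 2) x[m] · y[(n-m) mod 3]

Computing each output sample:
(x ⊛ y)[0] = 0
(x ⊛ y)[1] = 3
(x ⊛ y)[2] = 3

x ⊛ y = [0, 3, 3]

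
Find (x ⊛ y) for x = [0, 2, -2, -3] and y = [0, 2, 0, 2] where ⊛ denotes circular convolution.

(x ⊛ y)[n] = Σ(m=0 to 3) x[m] · y[(n-m) mod 4]

Computing each output sample:
(x ⊛ y)[0] = -2
(x ⊛ y)[1] = -4
(x ⊛ y)[2] = -2
(x ⊛ y)[3] = -4

x ⊛ y = [-2, -4, -2, -4]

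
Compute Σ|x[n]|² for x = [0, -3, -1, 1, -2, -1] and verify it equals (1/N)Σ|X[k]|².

Time domain:
Σ|x[n]|² = |0|² + |-3|² + |-1|² + |1|² + |-2|² + |-1|² = 16.0000

Frequency domain:
(1/6)Σ|X[k]|² = (1/6)(|-6|² + |-1.5000+0.8660i|² + |4.5000+2.5981i|² + |0|² + |4.5000-2.5981i|² + |-1.5000-0.8660i|²) = (1/6)·96.0000 = 16.0000

Both sides agree, confirming Parseval's theorem.

Σ|x[n]|² = (1/N)Σ|X[k]|² = 16.0000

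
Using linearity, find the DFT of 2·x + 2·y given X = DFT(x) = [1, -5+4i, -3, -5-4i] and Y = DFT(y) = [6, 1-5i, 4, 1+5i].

By linearity: DFT(2x + 2y) = 2·DFT(x) + 2·DFT(y)
= 2·[1, -5+4i, -3, -5-4i] + 2·[6, 1-5i, 4, 1+5i]

Computing element-wise:
Z[0] = 2·(1) + 2·(6) = 14
Z[1] = 2·(-5+4i) + 2·(1-5i) = -8-2i
Z[2] = 2·(-3) + 2·(4) = 2
Z[3] = 2·(-5-4i) + 2·(1+5i) = -8+2i

DFT(2x + 2y) = 2·X + 2·Y = [14, -8-2i, 2, -8+2i]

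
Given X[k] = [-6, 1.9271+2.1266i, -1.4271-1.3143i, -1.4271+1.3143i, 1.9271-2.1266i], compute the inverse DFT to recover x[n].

x[n] = (1/5) Σ(k=0 to 4) X[k] · e^(2πikn/5)

Computing each x[n]:
x[0] = -1
x[1] = -1
x[2] = -3
x[3] = -1
x[4] = 0

x = [-1, -1, -3, -1, 0]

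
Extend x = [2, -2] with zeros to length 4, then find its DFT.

Original 2-point DFT: [0, 4]
Zero-padded 4-point DFT provides frequency interpolation.

DFT_4([x, 0, ...]) = [0, 2+2i, 4, 2-2i]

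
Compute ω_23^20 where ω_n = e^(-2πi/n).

ω_23^20 = e^(-2πi·20/23)
= cos(-2π·20/23) + i·sin(-2π·20/23)
= cos(-40π/23) + i·sin(-40π/23)

ω_23^20 = cos(-40π/23) + i·sin(-40π/23) = 0.6826+0.7308i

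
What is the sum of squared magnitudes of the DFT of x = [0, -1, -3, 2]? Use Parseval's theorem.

Parseval: Σ|x[n]|² = (1/N)Σ|X[k]|², so Σ|X[k]|² = N·Σ|x[n]|² = 4·14.0000

Σ|X[k]|² = N·Σ|x[n]|² = 4·14.0000 = 56.0000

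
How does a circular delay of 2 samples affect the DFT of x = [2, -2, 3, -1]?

Time shift by 2: X_shifted[k] = ω_4^(2k) · X[k]
Shifted x = [3, -1, 2, -2]

DFT(x[n-2]) = [2, 1-1i, 8, 1+1i]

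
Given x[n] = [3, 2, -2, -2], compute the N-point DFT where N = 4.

X[k] = Σ(n=0 to 3) x[n] · ω_4^(nk)
where ω_4 = e^(-2πi/4)

Computing each X[k]:
X[0] = 1
X[1] = 5-4i
X[2] = 1
X[3] = 5+4i

X = [1, 5-4i, 1, 5+4i]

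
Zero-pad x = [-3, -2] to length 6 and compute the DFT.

Original 2-point DFT: [-5, -1]
Zero-padded 6-point DFT provides frequency interpolation.

DFT_6([x, 0, ...]) = [-5, -4.0000+1.7321i, -2.0000+1.7321i, -1, -2.0000-1.7321i, -4.0000-1.7321i]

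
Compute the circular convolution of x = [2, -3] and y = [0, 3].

(x ⊛ y)[n] = Σ(m=0 to 1) x[m] · y[(n-m) mod 2]

Computing each output sample:
(x ⊛ y)[0] = -9
(x ⊛ y)[1] = 6

x ⊛ y = [-9, 6]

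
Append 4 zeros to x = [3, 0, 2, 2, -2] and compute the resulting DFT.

Original 5-point DFT: [5, -0.8541-1.9021i, 5.8541-1.1756i, 5.8541+1.1756i, -0.8541+1.9021i]
Zero-padded 9-point DFT provides frequency interpolation.

DFT_9([x, 0, ...]) = [5, 4.2267-3.0176i, -1.4115-0.2376i, 5.0000+3.4641i, 3.1848-2.4161i, 3.1848+2.4161i, 5.0000-3.4641i, -1.4115+0.2376i, 4.2267+3.0176i]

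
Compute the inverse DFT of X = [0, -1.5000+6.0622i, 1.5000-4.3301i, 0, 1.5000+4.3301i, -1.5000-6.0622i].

x[n] = (1/6) Σ(k=0 to 5) X[k] · e^(2πikn/6)

Computing each x[n]:
x[0] = 0
x[1] = -1
x[2] = -3
x[3] = 1
x[4] = 3
x[5] = 0

x = [0, -1, -3, 1, 3, 0]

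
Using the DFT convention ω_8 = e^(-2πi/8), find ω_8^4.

ω_8^4 = e^(-2πi·4/8)
= cos(-2π·4/8) + i·sin(-2π·4/8)
= cos(-8π/8) + i·sin(-8π/8)

ω_8^4 = cos(-8π/8) + i·sin(-8π/8) = -1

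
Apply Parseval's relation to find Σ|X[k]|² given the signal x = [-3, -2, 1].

Parseval: Σ|x[n]|² = (1/N)Σ|X[k]|², so Σ|X[k]|² = N·Σ|x[n]|² = 3·14.0000

Σ|X[k]|² = N·Σ|x[n]|² = 3·14.0000 = 42.0000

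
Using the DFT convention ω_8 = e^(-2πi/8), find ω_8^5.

ω_8^5 = e^(-2πi·5/8)
= cos(-2π·5/8) + i·sin(-2π·5/8)
= cos(-10π/8) + i·sin(-10π/8)

ω_8^5 = cos(-10π/8) + i·sin(-10π/8) = -0.7071+0.7071i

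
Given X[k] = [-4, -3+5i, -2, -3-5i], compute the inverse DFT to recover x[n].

x[n] = (1/4) Σ(k=0 to 3) X[k] · e^(2πikn/4)

Computing each x[n]:
x[0] = -3
x[1] = -3
x[2] = 0
x[3] = 2

x = [-3, -3, 0, 2]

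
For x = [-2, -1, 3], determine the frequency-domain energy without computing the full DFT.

Parseval: Σ|x[n]|² = (1/N)Σ|X[k]|², so Σ|X[k]|² = N·Σ|x[n]|² = 3·14.0000

Σ|X[k]|² = N·Σ|x[n]|² = 3·14.0000 = 42.0000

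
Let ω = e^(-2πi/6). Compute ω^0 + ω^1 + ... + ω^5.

Sum of all nth roots of unity equals 0 for n > 1 (geometric series with r ≠ 1).

0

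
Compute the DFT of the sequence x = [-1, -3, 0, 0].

X[k] = Σ(n=0 to 3) x[n] · ω_4^(nk)
where ω_4 = e^(-2πi/4)

Computing each X[k]:
X[0] = -4
X[1] = -1+3i
X[2] = 2
X[3] = -1-3i

X = [-4, -1+3i, 2, -1-3i]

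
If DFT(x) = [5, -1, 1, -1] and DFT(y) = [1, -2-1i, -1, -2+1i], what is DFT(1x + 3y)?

By linearity: DFT(1x + 3y) = 1·DFT(x) + 3·DFT(y)
= 1·[5, -1, 1, -1] + 3·[1, -2-1i, -1, -2+1i]

Computing element-wise:
Z[0] = 1·(5) + 3·(1) = 8
Z[1] = 1·(-1) + 3·(-2-1i) = -7-3i
Z[2] = 1·(1) + 3·(-1) = -2
Z[3] = 1·(-1) + 3·(-2+1i) = -7+3i

DFT(1x + 3y) = 1·X + 3·Y = [8, -7-3i, -2, -7+3i]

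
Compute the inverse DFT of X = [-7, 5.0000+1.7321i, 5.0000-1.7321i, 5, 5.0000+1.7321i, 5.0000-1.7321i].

x[n] = (1/6) Σ(k=0 to 5) X[k] · e^(2πikn/6)

Computing each x[n]:
x[0] = 3
x[1] = -2
x[2] = -3
x[3] = -2
x[4] = -1
x[5] = -2

x = [3, -2, -3, -2, -1, -2]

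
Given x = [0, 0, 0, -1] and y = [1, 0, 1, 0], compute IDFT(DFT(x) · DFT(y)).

(x ⊛ y)[n] = Σ(m=0 to 3) x[m] · y[(n-m) mod 4]

Computing each output sample:
(x ⊛ y)[0] = 0
(x ⊛ y)[1] = -1
(x ⊛ y)[2] = 0
(x ⊛ y)[3] = -1

x ⊛ y = [0, -1, 0, -1]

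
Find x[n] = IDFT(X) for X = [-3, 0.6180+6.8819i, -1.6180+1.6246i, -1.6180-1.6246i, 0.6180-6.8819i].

x[n] = (1/5) Σ(k=0 to 4) X[k] · e^(2πikn/5)

Computing each x[n]:
x[0] = -1
x[1] = -3
x[2] = -2
x[3] = 0
x[4] = 3

x = [-1, -3, -2, 0, 3]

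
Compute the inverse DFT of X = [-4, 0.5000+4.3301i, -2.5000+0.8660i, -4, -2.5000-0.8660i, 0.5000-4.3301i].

x[n] = (1/6) Σ(k=0 to 5) X[k] · e^(2πikn/6)

Computing each x[n]:
x[0] = -2
x[1] = -1
x[2] = -2
x[3] = -1
x[4] = 0
x[5] = 2

x = [-2, -1, -2, -1, 0, 2]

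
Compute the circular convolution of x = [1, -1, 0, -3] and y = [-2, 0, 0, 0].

(x ⊛ y)[n] = Σ(m=0 to 3) x[m] · y[(n-m) mod 4]

Computing each output sample:
(x ⊛ y)[0] = -2
(x ⊛ y)[1] = 2
(x ⊛ y)[2] = 0
(x ⊛ y)[3] = 6

x ⊛ y = [-2, 2, 0, 6]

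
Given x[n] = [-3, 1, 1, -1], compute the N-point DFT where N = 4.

X[k] = Σ(n=0 to 3) x[n] · ω_4^(nk)
where ω_4 = e^(-2πi/4)

Computing each X[k]:
X[0] = -2
X[1] = -4-2i
X[2] = -2
X[3] = -4+2i

X = [-2, -4-2i, -2, -4+2i]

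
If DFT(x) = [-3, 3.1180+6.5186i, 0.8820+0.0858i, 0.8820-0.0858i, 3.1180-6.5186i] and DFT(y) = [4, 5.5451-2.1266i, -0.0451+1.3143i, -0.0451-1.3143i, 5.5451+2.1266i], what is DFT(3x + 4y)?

By linearity: DFT(3x + 4y) = 3·DFT(x) + 4·DFT(y)
= 3·[-3, 3.1180+6.5186i, 0.8820+0.0858i, 0.8820-0.0858i, 3.1180-6.5186i] + 4·[4, 5.5451-2.1266i, -0.0451+1.3143i, -0.0451-1.3143i, 5.5451+2.1266i]

Computing element-wise:
Z[0] = 3·(-3) + 4·(4) = 7
Z[1] = 3·(3.1180+6.5186i) + 4·(5.5451-2.1266i) = 31.5344+11.0494i
Z[2] = 3·(0.8820+0.0858i) + 4·(-0.0451+1.3143i) = 2.4656+5.5146i
Z[3] = 3·(0.8820-0.0858i) + 4·(-0.0451-1.3143i) = 2.4656-5.5146i
Z[4] = 3·(3.1180-6.5186i) + 4·(5.5451+2.1266i) = 31.5344-11.0494i

DFT(3x + 4y) = 3·X + 4·Y = [7, 31.5344+11.0494i, 2.4656+5.5146i, 2.4656-5.5146i, 31.5344-11.0494i]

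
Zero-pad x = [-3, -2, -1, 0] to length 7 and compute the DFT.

Original 4-point DFT: [-6, -2+2i, -2, -2-2i]
Zero-padded 7-point DFT provides frequency interpolation.

DFT_7([x, 0, ...]) = [-6, -4.0245+2.5386i, -1.6540+1.5160i, -1.8216+0.0859i, -1.8216-0.0859i, -1.6540-1.5160i, -4.0245-2.5386i]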